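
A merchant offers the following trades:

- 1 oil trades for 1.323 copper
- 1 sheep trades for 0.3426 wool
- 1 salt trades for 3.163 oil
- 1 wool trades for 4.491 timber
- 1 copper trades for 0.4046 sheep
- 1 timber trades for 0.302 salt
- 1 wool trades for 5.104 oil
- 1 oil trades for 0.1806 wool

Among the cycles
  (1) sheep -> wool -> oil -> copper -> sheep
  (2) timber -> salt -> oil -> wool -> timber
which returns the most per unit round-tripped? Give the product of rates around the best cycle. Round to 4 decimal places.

(1) 0.3426 × 5.104 × 1.323 × 0.4046 = 0.93602
(2) 0.302 × 3.163 × 0.1806 × 4.491 = 0.77476
Highest is cycle (1) at 0.9360 (≤1, no arbitrage).

0.9360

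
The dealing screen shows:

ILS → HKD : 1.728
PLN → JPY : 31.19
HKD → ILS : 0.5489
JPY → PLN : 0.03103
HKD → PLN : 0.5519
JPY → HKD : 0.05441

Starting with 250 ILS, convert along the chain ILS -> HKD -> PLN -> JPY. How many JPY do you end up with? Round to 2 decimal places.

250 ILS × 1.728 = 432 HKD
432 HKD × 0.5519 = 238.4208 PLN
238.4208 PLN × 31.19 = 7436.344752 JPY

7436.34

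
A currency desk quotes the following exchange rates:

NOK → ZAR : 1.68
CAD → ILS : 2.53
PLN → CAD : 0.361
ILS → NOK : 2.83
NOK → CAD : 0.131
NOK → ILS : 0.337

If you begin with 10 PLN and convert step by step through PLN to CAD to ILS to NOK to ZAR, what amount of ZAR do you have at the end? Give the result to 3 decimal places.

10 PLN × 0.361 = 3.61 CAD
3.61 CAD × 2.53 = 9.1333 ILS
9.1333 ILS × 2.83 = 25.847239 NOK
25.847239 NOK × 1.68 = 43.42336152 ZAR

43.423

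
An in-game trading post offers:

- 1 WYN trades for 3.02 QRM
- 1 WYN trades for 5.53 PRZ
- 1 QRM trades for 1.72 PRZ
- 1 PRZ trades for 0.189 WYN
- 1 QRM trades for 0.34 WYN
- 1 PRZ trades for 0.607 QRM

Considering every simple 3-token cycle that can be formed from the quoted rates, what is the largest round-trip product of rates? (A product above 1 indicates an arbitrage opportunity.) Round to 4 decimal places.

1.1413

QRM→WYN→PRZ→QRM: 0.34 × 5.53 × 0.607 = 1.14128
QRM→PRZ→WYN→QRM: 1.72 × 0.189 × 3.02 = 0.98174
Maximum is QRM→WYN→PRZ→QRM at 1.1413; arbitrage exists.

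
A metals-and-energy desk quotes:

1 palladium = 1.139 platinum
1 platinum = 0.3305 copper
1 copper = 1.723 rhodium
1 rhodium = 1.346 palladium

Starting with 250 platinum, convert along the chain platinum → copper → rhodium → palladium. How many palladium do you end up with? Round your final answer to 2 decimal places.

250 platinum × 0.3305 = 82.625 copper
82.625 copper × 1.723 = 142.362875 rhodium
142.362875 rhodium × 1.346 = 191.62042975 palladium

191.62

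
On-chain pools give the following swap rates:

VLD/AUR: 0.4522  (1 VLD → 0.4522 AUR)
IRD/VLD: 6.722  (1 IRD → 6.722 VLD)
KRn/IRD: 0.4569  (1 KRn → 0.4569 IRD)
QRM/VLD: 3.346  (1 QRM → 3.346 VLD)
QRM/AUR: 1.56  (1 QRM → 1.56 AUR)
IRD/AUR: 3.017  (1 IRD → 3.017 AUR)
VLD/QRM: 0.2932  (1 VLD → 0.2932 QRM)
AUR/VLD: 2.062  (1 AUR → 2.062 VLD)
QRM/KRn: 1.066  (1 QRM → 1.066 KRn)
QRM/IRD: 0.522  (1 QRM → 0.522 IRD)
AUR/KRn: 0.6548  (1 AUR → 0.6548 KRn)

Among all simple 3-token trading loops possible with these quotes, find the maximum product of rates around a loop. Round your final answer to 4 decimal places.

VLD→QRM→IRD→VLD: 0.2932 × 0.522 × 6.722 = 1.02880
AUR→VLD→QRM→AUR: 2.062 × 0.2932 × 1.56 = 0.94314
AUR→KRn→IRD→AUR: 0.6548 × 0.4569 × 3.017 = 0.90262
Maximum is VLD→QRM→IRD→VLD at 1.0288; arbitrage exists.

1.0288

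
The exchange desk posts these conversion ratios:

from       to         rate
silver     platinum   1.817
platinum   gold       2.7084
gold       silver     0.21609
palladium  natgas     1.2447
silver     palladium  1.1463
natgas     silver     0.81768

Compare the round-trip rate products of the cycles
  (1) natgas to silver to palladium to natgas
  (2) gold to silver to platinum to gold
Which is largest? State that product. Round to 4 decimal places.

(1) 0.81768 × 1.1463 × 1.2447 = 1.16667
(2) 0.21609 × 1.817 × 2.7084 = 1.06341
Highest is cycle (1) at 1.1667 (>1, arbitrage).

1.1667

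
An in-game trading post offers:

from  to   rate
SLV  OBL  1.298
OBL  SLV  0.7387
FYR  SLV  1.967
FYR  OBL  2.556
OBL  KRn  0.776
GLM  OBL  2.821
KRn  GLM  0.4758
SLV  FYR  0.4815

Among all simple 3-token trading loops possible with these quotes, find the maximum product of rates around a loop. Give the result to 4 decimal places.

GLM→OBL→KRn→GLM: 2.821 × 0.776 × 0.4758 = 1.04157
SLV→FYR→OBL→SLV: 0.4815 × 2.556 × 0.7387 = 0.90913
Maximum is GLM→OBL→KRn→GLM at 1.0416; arbitrage exists.

1.0416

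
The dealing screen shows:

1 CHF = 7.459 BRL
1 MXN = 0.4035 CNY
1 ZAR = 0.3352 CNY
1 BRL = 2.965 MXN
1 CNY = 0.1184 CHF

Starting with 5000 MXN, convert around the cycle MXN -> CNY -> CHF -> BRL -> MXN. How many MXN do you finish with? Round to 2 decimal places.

5282.88

5000 MXN × 0.4035 = 2017.5 CNY
2017.5 CNY × 0.1184 = 238.872 CHF
238.872 CHF × 7.459 = 1781.746248 BRL
1781.746248 BRL × 2.965 = 5282.87762532 MXN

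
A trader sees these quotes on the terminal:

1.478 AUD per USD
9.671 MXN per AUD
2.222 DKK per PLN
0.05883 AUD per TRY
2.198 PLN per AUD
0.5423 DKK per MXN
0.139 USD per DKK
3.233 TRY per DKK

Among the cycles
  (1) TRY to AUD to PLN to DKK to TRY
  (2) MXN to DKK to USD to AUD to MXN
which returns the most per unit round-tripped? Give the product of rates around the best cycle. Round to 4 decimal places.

1.0775

(1) 0.05883 × 2.198 × 2.222 × 3.233 = 0.92892
(2) 0.5423 × 0.139 × 1.478 × 9.671 = 1.07746
Highest is cycle (2) at 1.0775 (>1, arbitrage).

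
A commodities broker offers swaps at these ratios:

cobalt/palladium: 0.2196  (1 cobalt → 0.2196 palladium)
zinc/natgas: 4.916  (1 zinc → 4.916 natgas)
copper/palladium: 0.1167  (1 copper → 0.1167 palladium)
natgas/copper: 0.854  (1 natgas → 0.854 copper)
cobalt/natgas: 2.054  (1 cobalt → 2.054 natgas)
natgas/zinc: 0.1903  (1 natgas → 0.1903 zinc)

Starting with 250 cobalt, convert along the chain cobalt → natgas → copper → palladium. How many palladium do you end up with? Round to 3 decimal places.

51.176

250 cobalt × 2.054 = 513.5 natgas
513.5 natgas × 0.854 = 438.529 copper
438.529 copper × 0.1167 = 51.1763343 palladium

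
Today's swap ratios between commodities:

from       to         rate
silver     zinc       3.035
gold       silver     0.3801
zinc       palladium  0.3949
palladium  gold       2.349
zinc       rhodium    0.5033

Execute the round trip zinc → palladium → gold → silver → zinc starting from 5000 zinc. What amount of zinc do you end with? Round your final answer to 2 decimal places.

5350.53

5000 zinc × 0.3949 = 1974.5 palladium
1974.5 palladium × 2.349 = 4638.1005 gold
4638.1005 gold × 0.3801 = 1762.94200005 silver
1762.94200005 silver × 3.035 = 5350.52897015175 zinc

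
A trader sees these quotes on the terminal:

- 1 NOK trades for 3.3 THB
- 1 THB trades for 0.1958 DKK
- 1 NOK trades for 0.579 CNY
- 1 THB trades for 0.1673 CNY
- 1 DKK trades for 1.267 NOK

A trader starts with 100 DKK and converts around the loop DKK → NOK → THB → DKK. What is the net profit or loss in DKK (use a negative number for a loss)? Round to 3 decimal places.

100 DKK × 1.267 = 126.7 NOK
126.7 NOK × 3.3 = 418.11 THB
418.11 THB × 0.1958 = 81.865938 DKK
Net change: 81.865938 − 100 = -18.134062 DKK

-18.134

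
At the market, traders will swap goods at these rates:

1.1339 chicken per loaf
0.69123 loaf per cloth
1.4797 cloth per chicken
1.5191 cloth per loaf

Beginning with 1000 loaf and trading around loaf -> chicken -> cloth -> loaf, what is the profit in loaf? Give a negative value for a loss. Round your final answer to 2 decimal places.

159.77

1000 loaf × 1.1339 = 1133.9 chicken
1133.9 chicken × 1.4797 = 1677.83183 cloth
1677.83183 cloth × 0.69123 = 1159.7676958509 loaf
Net change: 1159.7676958509 − 1000 = 159.7676958509 loaf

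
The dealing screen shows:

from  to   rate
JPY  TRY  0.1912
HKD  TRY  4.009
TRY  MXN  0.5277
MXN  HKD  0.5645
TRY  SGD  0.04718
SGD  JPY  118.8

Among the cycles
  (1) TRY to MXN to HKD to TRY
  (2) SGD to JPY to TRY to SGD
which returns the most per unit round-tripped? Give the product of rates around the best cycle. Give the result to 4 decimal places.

1.1942

(1) 0.5277 × 0.5645 × 4.009 = 1.19423
(2) 118.8 × 0.1912 × 0.04718 = 1.07167
Highest is cycle (1) at 1.1942 (>1, arbitrage).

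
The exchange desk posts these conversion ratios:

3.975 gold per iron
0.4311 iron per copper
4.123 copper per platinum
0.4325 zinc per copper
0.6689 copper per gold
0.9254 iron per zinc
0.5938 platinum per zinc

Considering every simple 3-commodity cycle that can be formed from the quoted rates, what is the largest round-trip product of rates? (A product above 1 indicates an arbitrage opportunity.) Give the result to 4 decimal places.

gold→copper→iron→gold: 0.6689 × 0.4311 × 3.975 = 1.14624
platinum→copper→zinc→platinum: 4.123 × 0.4325 × 0.5938 = 1.05886
Maximum is gold→copper→iron→gold at 1.1462; arbitrage exists.

1.1462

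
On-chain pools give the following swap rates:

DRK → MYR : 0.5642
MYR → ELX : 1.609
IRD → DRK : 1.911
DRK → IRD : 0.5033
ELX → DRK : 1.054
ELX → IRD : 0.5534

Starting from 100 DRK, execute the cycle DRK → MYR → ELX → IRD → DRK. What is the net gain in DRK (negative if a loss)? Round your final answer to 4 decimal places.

-3.9961

100 DRK × 0.5642 = 56.42 MYR
56.42 MYR × 1.609 = 90.77978 ELX
90.77978 ELX × 0.5534 = 50.237530252 IRD
50.237530252 IRD × 1.911 = 96.003920311572 DRK
Net change: 96.003920311572 − 100 = -3.996079688428 DRK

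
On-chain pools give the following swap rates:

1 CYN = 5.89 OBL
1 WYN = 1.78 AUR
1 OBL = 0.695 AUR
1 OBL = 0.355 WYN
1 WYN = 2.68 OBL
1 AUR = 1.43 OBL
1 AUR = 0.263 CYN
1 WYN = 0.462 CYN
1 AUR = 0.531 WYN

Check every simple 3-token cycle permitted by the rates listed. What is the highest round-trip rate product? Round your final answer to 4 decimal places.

1.0766

OBL→AUR→CYN→OBL: 0.695 × 0.263 × 5.89 = 1.07660
OBL→AUR→WYN→OBL: 0.695 × 0.531 × 2.68 = 0.98904
OBL→WYN→CYN→OBL: 0.355 × 0.462 × 5.89 = 0.96602
OBL→WYN→AUR→OBL: 0.355 × 1.78 × 1.43 = 0.90362
Maximum is OBL→AUR→CYN→OBL at 1.0766; arbitrage exists.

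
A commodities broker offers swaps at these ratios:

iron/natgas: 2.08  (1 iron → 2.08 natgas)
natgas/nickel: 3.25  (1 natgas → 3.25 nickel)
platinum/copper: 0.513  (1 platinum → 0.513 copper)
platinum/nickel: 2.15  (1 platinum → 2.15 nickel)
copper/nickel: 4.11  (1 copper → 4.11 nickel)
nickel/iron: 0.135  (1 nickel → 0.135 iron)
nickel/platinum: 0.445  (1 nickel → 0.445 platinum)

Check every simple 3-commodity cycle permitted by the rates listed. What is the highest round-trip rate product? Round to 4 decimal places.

platinum→copper→nickel→platinum: 0.513 × 4.11 × 0.445 = 0.93825
natgas→nickel→iron→natgas: 3.25 × 0.135 × 2.08 = 0.91260
Maximum is platinum→copper→nickel→platinum at 0.9383; no arbitrage — every cycle loses value.

0.9383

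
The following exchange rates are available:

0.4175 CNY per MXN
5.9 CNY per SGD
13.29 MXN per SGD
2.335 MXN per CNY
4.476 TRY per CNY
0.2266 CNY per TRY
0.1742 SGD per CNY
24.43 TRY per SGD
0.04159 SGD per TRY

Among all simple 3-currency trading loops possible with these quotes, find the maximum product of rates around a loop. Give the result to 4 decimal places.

1.0983

CNY→TRY→SGD→CNY: 4.476 × 0.04159 × 5.9 = 1.09833
CNY→SGD→MXN→CNY: 0.1742 × 13.29 × 0.4175 = 0.96656
CNY→SGD→TRY→CNY: 0.1742 × 24.43 × 0.2266 = 0.96434
Maximum is CNY→TRY→SGD→CNY at 1.0983; arbitrage exists.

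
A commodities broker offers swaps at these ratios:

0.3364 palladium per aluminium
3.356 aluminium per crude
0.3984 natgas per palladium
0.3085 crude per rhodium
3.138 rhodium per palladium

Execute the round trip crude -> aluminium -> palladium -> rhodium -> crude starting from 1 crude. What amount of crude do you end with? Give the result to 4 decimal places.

1 crude × 3.356 = 3.356 aluminium
3.356 aluminium × 0.3364 = 1.1289584 palladium
1.1289584 palladium × 3.138 = 3.5426714592 rhodium
3.5426714592 rhodium × 0.3085 = 1.0929141451632 crude

1.0929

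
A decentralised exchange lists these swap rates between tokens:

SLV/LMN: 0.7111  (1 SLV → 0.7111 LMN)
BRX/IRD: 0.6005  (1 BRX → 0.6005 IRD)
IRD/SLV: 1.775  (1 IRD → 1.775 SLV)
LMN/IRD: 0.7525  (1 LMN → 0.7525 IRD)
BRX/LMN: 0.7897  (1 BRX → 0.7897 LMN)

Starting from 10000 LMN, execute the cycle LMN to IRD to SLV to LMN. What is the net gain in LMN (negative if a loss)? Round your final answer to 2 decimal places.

-501.93

10000 LMN × 0.7525 = 7525 IRD
7525 IRD × 1.775 = 13356.875 SLV
13356.875 SLV × 0.7111 = 9498.0738125 LMN
Net change: 9498.0738125 − 10000 = -501.9261875 LMN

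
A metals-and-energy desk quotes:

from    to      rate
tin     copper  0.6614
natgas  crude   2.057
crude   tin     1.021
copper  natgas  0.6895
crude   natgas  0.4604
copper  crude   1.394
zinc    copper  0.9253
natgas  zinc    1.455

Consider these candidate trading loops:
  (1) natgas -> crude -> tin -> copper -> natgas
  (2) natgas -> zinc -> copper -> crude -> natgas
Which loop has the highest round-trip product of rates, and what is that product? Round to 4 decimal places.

(1) 2.057 × 1.021 × 0.6614 × 0.6895 = 0.95776
(2) 1.455 × 0.9253 × 1.394 × 0.4604 = 0.86406
Highest is cycle (1) at 0.9578 (≤1, no arbitrage).

0.9578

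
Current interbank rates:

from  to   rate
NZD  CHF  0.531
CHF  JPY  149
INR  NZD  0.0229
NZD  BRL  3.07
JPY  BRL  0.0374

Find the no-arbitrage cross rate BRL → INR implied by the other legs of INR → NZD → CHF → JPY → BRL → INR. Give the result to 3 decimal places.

14.757

Known legs of the cycle: 0.0229 × 0.531 × 149 × 0.0374 = 0.06776225874
For no arbitrage the full-cycle product must be 1, so the missing rate is 1 / 0.06776225874 ≈ 14.75748.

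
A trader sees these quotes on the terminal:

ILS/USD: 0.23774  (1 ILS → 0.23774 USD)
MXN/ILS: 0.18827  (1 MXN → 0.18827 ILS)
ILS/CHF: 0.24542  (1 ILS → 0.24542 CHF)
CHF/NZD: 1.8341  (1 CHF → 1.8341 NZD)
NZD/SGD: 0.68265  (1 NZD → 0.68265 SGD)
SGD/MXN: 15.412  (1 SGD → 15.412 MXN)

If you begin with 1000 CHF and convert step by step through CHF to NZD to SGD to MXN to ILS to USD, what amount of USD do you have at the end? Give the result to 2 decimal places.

863.70

1000 CHF × 1.8341 = 1834.1 NZD
1834.1 NZD × 0.68265 = 1252.048365 SGD
1252.048365 SGD × 15.412 = 19296.56940138 MXN
19296.56940138 MXN × 0.18827 = 3632.9651211978126 ILS
3632.9651211978126 ILS × 0.23774 = 863.701127913567967524 USD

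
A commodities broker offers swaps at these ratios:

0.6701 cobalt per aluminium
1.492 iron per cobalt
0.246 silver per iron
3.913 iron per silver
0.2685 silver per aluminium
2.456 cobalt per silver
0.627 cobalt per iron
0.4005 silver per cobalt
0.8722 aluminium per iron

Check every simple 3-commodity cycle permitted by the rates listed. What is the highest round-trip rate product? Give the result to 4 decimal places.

0.9826

silver→iron→cobalt→silver: 3.913 × 0.627 × 0.4005 = 0.98261
silver→iron→aluminium→silver: 3.913 × 0.8722 × 0.2685 = 0.91637
silver→cobalt→iron→silver: 2.456 × 1.492 × 0.246 = 0.90143
iron→aluminium→cobalt→iron: 0.8722 × 0.6701 × 1.492 = 0.87202
Maximum is silver→iron→cobalt→silver at 0.9826; no arbitrage — every cycle loses value.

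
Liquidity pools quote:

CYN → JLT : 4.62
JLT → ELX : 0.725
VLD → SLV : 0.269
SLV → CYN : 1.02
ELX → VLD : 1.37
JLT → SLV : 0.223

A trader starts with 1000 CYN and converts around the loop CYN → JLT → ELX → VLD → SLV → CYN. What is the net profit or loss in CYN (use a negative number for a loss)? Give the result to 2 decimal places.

1000 CYN × 4.62 = 4620 JLT
4620 JLT × 0.725 = 3349.5 ELX
3349.5 ELX × 1.37 = 4588.815 VLD
4588.815 VLD × 0.269 = 1234.391235 SLV
1234.391235 SLV × 1.02 = 1259.0790597 CYN
Net change: 1259.0790597 − 1000 = 259.0790597 CYN

259.08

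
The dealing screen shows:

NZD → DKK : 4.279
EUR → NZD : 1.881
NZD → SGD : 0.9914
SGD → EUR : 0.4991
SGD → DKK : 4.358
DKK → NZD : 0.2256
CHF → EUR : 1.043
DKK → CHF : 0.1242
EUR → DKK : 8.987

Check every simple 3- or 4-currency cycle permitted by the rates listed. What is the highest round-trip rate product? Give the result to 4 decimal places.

DKK→CHF→EUR→DKK: 0.1242 × 1.043 × 8.987 = 1.16418
DKK→CHF→EUR→NZD→DKK: 0.1242 × 1.043 × 1.881 × 4.279 = 1.04265
DKK→NZD→SGD→EUR→DKK: 0.2256 × 0.9914 × 0.4991 × 8.987 = 1.00321
DKK→NZD→SGD→DKK: 0.2256 × 0.9914 × 4.358 = 0.97471
SGD→EUR→NZD→SGD: 0.4991 × 1.881 × 0.9914 = 0.93073
Maximum is DKK→CHF→EUR→DKK at 1.1642; arbitrage exists.

1.1642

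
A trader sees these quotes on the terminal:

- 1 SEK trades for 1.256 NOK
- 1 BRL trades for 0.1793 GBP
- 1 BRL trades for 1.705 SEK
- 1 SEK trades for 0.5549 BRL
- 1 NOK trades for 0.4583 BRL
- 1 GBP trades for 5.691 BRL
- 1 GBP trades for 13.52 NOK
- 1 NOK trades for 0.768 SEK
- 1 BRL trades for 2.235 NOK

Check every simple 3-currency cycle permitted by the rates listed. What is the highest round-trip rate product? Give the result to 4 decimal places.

1.1110

NOK→BRL→GBP→NOK: 0.4583 × 0.1793 × 13.52 = 1.11098
NOK→BRL→SEK→NOK: 0.4583 × 1.705 × 1.256 = 0.98144
NOK→SEK→BRL→NOK: 0.768 × 0.5549 × 2.235 = 0.95247
Maximum is NOK→BRL→GBP→NOK at 1.1110; arbitrage exists.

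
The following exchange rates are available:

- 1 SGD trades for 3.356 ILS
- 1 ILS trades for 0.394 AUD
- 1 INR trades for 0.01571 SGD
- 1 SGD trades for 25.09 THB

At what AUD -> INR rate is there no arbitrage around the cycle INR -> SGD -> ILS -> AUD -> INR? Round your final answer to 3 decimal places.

48.140

Known legs of the cycle: 0.01571 × 3.356 × 0.394 = 0.02077276744
For no arbitrage the full-cycle product must be 1, so the missing rate is 1 / 0.02077276744 ≈ 48.13995.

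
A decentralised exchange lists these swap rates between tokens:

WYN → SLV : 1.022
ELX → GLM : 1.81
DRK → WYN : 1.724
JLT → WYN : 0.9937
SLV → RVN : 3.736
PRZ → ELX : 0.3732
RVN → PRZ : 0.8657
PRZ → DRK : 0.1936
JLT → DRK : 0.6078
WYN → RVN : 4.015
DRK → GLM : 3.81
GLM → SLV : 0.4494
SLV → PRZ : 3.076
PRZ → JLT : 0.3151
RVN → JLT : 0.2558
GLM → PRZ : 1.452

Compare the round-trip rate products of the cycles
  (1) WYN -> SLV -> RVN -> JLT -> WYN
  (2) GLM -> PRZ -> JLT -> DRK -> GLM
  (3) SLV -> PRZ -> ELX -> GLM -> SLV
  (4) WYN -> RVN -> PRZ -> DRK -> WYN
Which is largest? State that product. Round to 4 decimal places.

(1) 1.022 × 3.736 × 0.2558 × 0.9937 = 0.97054
(2) 1.452 × 0.3151 × 0.6078 × 3.81 = 1.05950
(3) 3.076 × 0.3732 × 1.81 × 0.4494 = 0.93377
(4) 4.015 × 0.8657 × 0.1936 × 1.724 = 1.16010
Highest is cycle (4) at 1.1601 (>1, arbitrage).

1.1601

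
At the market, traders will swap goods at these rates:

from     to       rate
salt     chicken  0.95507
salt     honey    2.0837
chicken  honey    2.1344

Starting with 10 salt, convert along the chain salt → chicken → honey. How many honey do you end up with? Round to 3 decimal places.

20.385

10 salt × 0.95507 = 9.5507 chicken
9.5507 chicken × 2.1344 = 20.38501408 honey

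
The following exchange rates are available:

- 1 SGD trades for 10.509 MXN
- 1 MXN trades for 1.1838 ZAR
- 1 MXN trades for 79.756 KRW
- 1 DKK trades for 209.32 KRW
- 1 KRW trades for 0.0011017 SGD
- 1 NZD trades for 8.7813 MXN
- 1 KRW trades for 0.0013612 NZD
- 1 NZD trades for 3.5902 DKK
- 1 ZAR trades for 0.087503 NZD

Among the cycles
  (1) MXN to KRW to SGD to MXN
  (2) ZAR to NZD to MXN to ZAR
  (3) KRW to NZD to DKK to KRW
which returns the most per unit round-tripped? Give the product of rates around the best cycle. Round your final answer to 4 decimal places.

(1) 79.756 × 0.0011017 × 10.509 = 0.92340
(2) 0.087503 × 8.7813 × 1.1838 = 0.90962
(3) 0.0013612 × 3.5902 × 209.32 = 1.02294
Highest is cycle (3) at 1.0229 (>1, arbitrage).

1.0229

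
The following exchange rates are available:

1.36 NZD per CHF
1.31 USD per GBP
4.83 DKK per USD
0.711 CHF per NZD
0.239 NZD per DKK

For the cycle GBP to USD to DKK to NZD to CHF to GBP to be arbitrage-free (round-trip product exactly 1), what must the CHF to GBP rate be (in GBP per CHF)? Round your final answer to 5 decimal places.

0.93007

Known legs of the cycle: 1.31 × 4.83 × 0.239 × 0.711 = 1.0751917617
For no arbitrage the full-cycle product must be 1, so the missing rate is 1 / 1.0751917617 ≈ 0.9300667.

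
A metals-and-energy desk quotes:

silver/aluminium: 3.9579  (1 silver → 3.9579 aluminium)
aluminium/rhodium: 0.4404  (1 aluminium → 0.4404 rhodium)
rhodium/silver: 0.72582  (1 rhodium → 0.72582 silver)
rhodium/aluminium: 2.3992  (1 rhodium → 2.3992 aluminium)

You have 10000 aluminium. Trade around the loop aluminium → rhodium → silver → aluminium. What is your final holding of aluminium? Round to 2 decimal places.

10000 aluminium × 0.4404 = 4404 rhodium
4404 rhodium × 0.72582 = 3196.51128 silver
3196.51128 silver × 3.9579 = 12651.471995112 aluminium

12651.47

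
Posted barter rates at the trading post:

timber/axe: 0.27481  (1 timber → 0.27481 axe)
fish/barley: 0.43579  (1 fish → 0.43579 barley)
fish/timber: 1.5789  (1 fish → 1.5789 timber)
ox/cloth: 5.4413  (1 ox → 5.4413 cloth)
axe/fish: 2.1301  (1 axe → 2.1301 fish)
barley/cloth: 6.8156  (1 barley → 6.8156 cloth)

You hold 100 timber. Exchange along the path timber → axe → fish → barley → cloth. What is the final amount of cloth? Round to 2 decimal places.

100 timber × 0.27481 = 27.481 axe
27.481 axe × 2.1301 = 58.5372781 fish
58.5372781 fish × 0.43579 = 25.509960423199 barley
25.509960423199 barley × 6.8156 = 173.8656862603551044 cloth

173.87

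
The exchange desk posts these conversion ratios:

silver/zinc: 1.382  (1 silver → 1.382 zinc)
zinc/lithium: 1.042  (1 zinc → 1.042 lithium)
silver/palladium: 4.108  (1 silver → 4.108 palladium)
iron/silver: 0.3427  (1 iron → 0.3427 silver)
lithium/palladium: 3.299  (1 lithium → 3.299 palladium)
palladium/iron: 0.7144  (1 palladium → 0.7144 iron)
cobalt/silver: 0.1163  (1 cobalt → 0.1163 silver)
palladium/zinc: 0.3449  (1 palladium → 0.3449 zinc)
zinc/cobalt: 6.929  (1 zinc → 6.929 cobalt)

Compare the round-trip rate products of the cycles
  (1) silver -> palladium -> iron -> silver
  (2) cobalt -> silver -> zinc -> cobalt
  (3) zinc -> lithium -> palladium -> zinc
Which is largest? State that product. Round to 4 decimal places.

(1) 4.108 × 0.7144 × 0.3427 = 1.00574
(2) 0.1163 × 1.382 × 6.929 = 1.11367
(3) 1.042 × 3.299 × 0.3449 = 1.18561
Highest is cycle (3) at 1.1856 (>1, arbitrage).

1.1856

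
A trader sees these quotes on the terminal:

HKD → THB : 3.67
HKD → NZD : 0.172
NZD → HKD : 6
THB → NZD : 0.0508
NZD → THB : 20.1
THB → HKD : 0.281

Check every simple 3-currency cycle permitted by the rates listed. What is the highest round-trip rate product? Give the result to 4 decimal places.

HKD→THB→NZD→HKD: 3.67 × 0.0508 × 6 = 1.11862
HKD→NZD→THB→HKD: 0.172 × 20.1 × 0.281 = 0.97147
Maximum is HKD→THB→NZD→HKD at 1.1186; arbitrage exists.

1.1186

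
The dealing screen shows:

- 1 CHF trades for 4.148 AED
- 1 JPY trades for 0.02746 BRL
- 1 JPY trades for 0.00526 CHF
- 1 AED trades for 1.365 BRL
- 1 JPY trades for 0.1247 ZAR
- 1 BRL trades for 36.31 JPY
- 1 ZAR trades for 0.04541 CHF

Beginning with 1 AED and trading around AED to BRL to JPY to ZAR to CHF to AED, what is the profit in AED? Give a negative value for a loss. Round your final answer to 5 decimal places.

0.16417

1 AED × 1.365 = 1.365 BRL
1.365 BRL × 36.31 = 49.56315 JPY
49.56315 JPY × 0.1247 = 6.180524805 ZAR
6.180524805 ZAR × 0.04541 = 0.28065763139505 CHF
0.28065763139505 CHF × 4.148 = 1.1641678550266674 AED
Net change: 1.1641678550266674 − 1 = 0.1641678550266674 AED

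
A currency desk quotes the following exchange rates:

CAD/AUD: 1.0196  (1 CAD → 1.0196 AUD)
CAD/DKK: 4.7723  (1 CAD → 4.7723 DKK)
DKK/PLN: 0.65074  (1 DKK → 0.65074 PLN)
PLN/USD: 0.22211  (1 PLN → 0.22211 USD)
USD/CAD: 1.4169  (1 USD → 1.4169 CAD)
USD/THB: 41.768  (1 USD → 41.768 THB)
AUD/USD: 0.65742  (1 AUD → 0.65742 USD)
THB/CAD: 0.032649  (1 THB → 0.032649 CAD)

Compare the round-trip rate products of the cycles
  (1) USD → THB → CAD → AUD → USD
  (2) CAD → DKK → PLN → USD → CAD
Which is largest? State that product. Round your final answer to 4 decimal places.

(1) 41.768 × 0.032649 × 1.0196 × 0.65742 = 0.91408
(2) 4.7723 × 0.65074 × 0.22211 × 1.4169 = 0.97733
Highest is cycle (2) at 0.9773 (≤1, no arbitrage).

0.9773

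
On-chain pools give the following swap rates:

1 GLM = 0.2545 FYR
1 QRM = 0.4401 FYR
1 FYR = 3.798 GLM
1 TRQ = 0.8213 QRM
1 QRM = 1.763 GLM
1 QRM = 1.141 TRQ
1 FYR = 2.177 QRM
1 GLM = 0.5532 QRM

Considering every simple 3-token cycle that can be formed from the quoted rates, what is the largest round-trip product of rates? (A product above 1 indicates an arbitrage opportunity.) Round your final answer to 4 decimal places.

0.9768

GLM→FYR→QRM→GLM: 0.2545 × 2.177 × 1.763 = 0.97678
GLM→QRM→FYR→GLM: 0.5532 × 0.4401 × 3.798 = 0.92467
Maximum is GLM→FYR→QRM→GLM at 0.9768; no arbitrage — every cycle loses value.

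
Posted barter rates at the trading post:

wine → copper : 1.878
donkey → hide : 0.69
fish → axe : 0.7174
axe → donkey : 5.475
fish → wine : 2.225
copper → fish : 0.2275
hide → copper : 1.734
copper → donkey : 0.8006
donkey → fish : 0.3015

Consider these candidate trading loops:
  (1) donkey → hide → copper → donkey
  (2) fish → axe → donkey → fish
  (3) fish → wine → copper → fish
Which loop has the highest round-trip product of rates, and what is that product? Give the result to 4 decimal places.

(1) 0.69 × 1.734 × 0.8006 = 0.95789
(2) 0.7174 × 5.475 × 0.3015 = 1.18422
(3) 2.225 × 1.878 × 0.2275 = 0.95062
Highest is cycle (2) at 1.1842 (>1, arbitrage).

1.1842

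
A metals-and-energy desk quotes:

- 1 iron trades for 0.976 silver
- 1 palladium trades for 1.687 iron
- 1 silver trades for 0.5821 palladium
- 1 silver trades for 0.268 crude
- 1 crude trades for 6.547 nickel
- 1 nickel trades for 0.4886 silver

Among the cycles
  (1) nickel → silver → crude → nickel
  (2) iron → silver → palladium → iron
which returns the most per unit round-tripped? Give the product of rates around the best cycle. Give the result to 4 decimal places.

(1) 0.4886 × 0.268 × 6.547 = 0.85730
(2) 0.976 × 0.5821 × 1.687 = 0.95843
Highest is cycle (2) at 0.9584 (≤1, no arbitrage).

0.9584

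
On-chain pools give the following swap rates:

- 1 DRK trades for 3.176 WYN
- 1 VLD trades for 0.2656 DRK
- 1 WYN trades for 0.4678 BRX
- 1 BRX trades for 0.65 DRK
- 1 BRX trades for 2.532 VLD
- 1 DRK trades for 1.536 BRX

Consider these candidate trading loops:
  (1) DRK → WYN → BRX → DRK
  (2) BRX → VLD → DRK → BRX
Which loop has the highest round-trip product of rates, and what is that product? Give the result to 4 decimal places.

(1) 3.176 × 0.4678 × 0.65 = 0.96573
(2) 2.532 × 0.2656 × 1.536 = 1.03296
Highest is cycle (2) at 1.0330 (>1, arbitrage).

1.0330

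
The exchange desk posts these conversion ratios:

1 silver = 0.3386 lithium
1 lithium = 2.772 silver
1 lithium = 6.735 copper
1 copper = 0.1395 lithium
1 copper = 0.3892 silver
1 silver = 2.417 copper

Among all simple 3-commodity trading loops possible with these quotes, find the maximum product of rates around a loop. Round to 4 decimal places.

0.9346

lithium→silver→copper→lithium: 2.772 × 2.417 × 0.1395 = 0.93464
lithium→copper→silver→lithium: 6.735 × 0.3892 × 0.3386 = 0.88756
Maximum is lithium→silver→copper→lithium at 0.9346; no arbitrage — every cycle loses value.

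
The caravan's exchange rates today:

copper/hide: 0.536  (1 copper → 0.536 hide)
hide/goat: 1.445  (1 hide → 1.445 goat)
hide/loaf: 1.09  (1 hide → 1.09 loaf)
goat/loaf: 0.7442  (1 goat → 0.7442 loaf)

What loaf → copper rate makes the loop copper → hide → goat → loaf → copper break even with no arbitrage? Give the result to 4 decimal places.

Known legs of the cycle: 0.536 × 1.445 × 0.7442 = 0.576397784
For no arbitrage the full-cycle product must be 1, so the missing rate is 1 / 0.576397784 ≈ 1.734913.

1.7349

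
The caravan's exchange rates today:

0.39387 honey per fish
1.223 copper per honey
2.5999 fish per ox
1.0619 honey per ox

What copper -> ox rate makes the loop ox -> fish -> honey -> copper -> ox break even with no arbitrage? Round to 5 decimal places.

0.79848

Known legs of the cycle: 2.5999 × 0.39387 × 1.223 = 1.252379655699
For no arbitrage the full-cycle product must be 1, so the missing rate is 1 / 1.252379655699 ≈ 0.7984799.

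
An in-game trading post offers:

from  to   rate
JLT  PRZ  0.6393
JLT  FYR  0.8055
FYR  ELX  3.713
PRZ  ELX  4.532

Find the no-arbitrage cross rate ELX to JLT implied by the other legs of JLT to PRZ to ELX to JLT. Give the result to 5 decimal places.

Known legs of the cycle: 0.6393 × 4.532 = 2.8973076
For no arbitrage the full-cycle product must be 1, so the missing rate is 1 / 2.8973076 ≈ 0.3451480.

0.34515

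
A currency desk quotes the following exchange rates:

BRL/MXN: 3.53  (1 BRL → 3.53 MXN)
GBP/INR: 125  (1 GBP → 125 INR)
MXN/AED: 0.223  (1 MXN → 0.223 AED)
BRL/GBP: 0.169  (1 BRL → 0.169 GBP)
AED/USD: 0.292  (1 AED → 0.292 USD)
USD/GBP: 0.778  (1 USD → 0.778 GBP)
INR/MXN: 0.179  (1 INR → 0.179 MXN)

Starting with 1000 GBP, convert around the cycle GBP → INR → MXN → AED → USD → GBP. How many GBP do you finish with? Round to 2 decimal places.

1133.52

1000 GBP × 125 = 125000 INR
125000 INR × 0.179 = 22375 MXN
22375 MXN × 0.223 = 4989.625 AED
4989.625 AED × 0.292 = 1456.9705 USD
1456.9705 USD × 0.778 = 1133.523049 GBP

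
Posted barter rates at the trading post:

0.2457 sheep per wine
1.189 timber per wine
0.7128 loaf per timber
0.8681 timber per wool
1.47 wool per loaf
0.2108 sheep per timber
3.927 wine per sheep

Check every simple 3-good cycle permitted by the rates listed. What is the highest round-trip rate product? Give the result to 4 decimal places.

sheep→wine→timber→sheep: 3.927 × 1.189 × 0.2108 = 0.98427
loaf→wool→timber→loaf: 1.47 × 0.8681 × 0.7128 = 0.90961
Maximum is sheep→wine→timber→sheep at 0.9843; no arbitrage — every cycle loses value.

0.9843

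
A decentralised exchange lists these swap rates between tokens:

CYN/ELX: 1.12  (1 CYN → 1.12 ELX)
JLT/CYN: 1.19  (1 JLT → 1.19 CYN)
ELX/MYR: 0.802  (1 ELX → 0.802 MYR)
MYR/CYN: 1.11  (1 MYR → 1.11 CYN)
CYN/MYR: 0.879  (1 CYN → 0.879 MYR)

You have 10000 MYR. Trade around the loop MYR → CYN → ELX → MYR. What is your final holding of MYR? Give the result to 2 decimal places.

10000 MYR × 1.11 = 11100 CYN
11100 CYN × 1.12 = 12432 ELX
12432 ELX × 0.802 = 9970.464 MYR

9970.46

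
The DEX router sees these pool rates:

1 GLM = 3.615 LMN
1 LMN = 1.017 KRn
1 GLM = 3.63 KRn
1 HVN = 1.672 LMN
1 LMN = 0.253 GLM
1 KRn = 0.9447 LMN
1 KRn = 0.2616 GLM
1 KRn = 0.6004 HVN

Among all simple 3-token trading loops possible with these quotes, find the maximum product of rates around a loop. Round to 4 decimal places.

KRn→HVN→LMN→KRn: 0.6004 × 1.672 × 1.017 = 1.02093
KRn→GLM→LMN→KRn: 0.2616 × 3.615 × 1.017 = 0.96176
KRn→LMN→GLM→KRn: 0.9447 × 0.253 × 3.63 = 0.86760
Maximum is KRn→HVN→LMN→KRn at 1.0209; arbitrage exists.

1.0209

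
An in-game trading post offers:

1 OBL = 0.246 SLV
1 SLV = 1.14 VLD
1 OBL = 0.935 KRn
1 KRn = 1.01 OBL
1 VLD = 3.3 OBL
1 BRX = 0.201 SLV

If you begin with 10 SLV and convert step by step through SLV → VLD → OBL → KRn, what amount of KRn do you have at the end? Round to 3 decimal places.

10 SLV × 1.14 = 11.4 VLD
11.4 VLD × 3.3 = 37.62 OBL
37.62 OBL × 0.935 = 35.1747 KRn

35.175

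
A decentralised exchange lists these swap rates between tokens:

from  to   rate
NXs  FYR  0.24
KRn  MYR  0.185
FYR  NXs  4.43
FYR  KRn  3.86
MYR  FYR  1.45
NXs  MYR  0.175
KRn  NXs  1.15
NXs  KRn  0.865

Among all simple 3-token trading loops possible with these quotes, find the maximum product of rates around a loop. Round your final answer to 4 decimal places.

MYR→FYR→NXs→MYR: 1.45 × 4.43 × 0.175 = 1.12411
FYR→KRn→NXs→FYR: 3.86 × 1.15 × 0.24 = 1.06536
MYR→FYR→KRn→MYR: 1.45 × 3.86 × 0.185 = 1.03545
Maximum is MYR→FYR→NXs→MYR at 1.1241; arbitrage exists.

1.1241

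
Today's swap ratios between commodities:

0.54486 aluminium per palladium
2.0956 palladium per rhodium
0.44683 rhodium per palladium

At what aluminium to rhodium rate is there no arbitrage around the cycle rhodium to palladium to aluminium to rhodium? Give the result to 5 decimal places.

Known legs of the cycle: 2.0956 × 0.54486 = 1.141808616
For no arbitrage the full-cycle product must be 1, so the missing rate is 1 / 1.141808616 ≈ 0.8758035.

0.87580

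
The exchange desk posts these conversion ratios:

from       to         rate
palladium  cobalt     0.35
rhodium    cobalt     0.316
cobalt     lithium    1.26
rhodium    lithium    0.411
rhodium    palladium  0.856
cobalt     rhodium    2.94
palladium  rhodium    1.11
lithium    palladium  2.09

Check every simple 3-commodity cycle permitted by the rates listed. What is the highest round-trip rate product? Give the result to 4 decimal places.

0.9535

rhodium→lithium→palladium→rhodium: 0.411 × 2.09 × 1.11 = 0.95348
palladium→cobalt→lithium→palladium: 0.35 × 1.26 × 2.09 = 0.92169
rhodium→palladium→cobalt→rhodium: 0.856 × 0.35 × 2.94 = 0.88082
Maximum is rhodium→lithium→palladium→rhodium at 0.9535; no arbitrage — every cycle loses value.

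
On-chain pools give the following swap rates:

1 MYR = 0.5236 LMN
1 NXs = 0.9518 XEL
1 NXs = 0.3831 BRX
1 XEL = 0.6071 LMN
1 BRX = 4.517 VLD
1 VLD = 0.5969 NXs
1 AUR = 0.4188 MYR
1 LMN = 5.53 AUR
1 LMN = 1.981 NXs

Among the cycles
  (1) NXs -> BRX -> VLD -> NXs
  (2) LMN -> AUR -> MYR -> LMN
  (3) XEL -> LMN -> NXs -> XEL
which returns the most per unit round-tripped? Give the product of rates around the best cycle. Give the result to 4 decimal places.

(1) 0.3831 × 4.517 × 0.5969 = 1.03291
(2) 5.53 × 0.4188 × 0.5236 = 1.21264
(3) 0.6071 × 1.981 × 0.9518 = 1.14470
Highest is cycle (2) at 1.2126 (>1, arbitrage).

1.2126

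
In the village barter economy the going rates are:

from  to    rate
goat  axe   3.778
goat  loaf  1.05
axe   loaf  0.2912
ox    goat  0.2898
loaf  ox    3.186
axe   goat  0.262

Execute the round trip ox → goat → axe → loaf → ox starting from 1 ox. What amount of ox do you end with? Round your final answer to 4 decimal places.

1 ox × 0.2898 = 0.2898 goat
0.2898 goat × 3.778 = 1.0948644 axe
1.0948644 axe × 0.2912 = 0.31882451328 loaf
0.31882451328 loaf × 3.186 = 1.01577489931008 ox

1.0158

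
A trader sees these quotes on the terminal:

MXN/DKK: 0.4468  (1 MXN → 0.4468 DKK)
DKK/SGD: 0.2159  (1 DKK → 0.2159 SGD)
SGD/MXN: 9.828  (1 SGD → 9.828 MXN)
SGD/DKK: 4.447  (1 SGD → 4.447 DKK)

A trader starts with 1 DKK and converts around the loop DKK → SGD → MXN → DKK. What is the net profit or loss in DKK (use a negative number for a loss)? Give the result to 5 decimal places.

-0.05195

1 DKK × 0.2159 = 0.2159 SGD
0.2159 SGD × 9.828 = 2.1218652 MXN
2.1218652 MXN × 0.4468 = 0.94804937136 DKK
Net change: 0.94804937136 − 1 = -0.05195062864 DKK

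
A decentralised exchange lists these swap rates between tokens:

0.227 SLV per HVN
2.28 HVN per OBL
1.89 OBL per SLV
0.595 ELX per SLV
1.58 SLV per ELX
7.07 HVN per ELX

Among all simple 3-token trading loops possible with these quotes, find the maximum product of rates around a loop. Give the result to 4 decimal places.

0.9782

SLV→OBL→HVN→SLV: 1.89 × 2.28 × 0.227 = 0.97819
SLV→ELX→HVN→SLV: 0.595 × 7.07 × 0.227 = 0.95491
Maximum is SLV→OBL→HVN→SLV at 0.9782; no arbitrage — every cycle loses value.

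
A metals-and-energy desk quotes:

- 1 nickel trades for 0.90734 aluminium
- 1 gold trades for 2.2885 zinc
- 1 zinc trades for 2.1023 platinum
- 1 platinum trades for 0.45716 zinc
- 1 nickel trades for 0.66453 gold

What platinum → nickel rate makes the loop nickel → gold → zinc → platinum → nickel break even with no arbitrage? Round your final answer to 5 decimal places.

Known legs of the cycle: 0.66453 × 2.2885 × 2.1023 = 3.1971292873815
For no arbitrage the full-cycle product must be 1, so the missing rate is 1 / 3.1971292873815 ≈ 0.3127806.

0.31278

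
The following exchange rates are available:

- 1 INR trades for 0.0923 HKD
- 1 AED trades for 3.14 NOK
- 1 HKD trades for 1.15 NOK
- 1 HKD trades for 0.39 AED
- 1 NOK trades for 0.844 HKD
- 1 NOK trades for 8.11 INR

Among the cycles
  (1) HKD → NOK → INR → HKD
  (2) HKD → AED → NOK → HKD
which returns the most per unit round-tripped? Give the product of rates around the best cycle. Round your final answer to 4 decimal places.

1.0336

(1) 1.15 × 8.11 × 0.0923 = 0.86084
(2) 0.39 × 3.14 × 0.844 = 1.03356
Highest is cycle (2) at 1.0336 (>1, arbitrage).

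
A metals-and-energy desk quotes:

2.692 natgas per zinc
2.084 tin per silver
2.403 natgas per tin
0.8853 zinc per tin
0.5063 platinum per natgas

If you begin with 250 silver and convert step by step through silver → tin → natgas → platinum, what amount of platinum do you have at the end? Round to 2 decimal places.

633.87

250 silver × 2.084 = 521 tin
521 tin × 2.403 = 1251.963 natgas
1251.963 natgas × 0.5063 = 633.8688669 platinum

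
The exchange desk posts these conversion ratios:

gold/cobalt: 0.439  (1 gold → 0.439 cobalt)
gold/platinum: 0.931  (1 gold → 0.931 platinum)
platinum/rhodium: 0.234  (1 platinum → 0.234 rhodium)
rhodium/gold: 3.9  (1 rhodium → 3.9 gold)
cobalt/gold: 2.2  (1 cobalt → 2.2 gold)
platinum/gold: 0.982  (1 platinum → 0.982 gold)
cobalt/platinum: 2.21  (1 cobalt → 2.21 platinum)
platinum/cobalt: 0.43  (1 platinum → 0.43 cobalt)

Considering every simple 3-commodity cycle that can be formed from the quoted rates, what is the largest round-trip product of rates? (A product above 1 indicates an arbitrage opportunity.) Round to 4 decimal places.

0.9527

cobalt→platinum→gold→cobalt: 2.21 × 0.982 × 0.439 = 0.95273
cobalt→gold→platinum→cobalt: 2.2 × 0.931 × 0.43 = 0.88073
rhodium→gold→platinum→rhodium: 3.9 × 0.931 × 0.234 = 0.84963
Maximum is cobalt→platinum→gold→cobalt at 0.9527; no arbitrage — every cycle loses value.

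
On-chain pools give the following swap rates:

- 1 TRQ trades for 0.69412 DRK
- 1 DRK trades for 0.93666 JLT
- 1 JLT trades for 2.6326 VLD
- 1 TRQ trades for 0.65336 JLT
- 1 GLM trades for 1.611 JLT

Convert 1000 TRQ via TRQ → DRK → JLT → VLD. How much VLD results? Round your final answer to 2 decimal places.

1000 TRQ × 0.69412 = 694.12 DRK
694.12 DRK × 0.93666 = 650.1544392 JLT
650.1544392 JLT × 2.6326 = 1711.59657663792 VLD

1711.60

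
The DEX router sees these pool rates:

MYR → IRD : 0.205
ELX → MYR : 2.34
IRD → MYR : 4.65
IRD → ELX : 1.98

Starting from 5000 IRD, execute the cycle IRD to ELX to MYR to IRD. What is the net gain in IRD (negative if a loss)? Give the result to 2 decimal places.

-250.97

5000 IRD × 1.98 = 9900 ELX
9900 ELX × 2.34 = 23166 MYR
23166 MYR × 0.205 = 4749.03 IRD
Net change: 4749.03 − 5000 = -250.97 IRD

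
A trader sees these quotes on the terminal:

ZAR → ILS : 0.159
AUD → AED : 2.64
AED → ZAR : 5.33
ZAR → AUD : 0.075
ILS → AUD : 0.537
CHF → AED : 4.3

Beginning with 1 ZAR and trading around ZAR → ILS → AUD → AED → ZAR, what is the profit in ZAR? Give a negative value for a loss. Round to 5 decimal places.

1 ZAR × 0.159 = 0.159 ILS
0.159 ILS × 0.537 = 0.085383 AUD
0.085383 AUD × 2.64 = 0.22541112 AED
0.22541112 AED × 5.33 = 1.2014412696 ZAR
Net change: 1.2014412696 − 1 = 0.2014412696 ZAR

0.20144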